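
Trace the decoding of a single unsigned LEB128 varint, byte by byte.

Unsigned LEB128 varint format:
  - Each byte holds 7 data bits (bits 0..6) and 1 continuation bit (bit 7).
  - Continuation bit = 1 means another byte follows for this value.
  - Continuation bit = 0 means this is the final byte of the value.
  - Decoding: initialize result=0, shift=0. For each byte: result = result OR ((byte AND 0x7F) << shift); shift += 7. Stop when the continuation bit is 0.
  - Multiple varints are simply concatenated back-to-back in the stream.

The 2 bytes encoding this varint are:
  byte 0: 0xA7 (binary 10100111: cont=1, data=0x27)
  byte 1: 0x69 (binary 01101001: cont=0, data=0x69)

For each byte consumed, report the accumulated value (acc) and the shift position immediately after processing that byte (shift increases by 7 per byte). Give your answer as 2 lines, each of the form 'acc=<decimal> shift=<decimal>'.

byte 0=0xA7: payload=0x27=39, contrib = 39<<0 = 39; acc -> 39, shift -> 7
byte 1=0x69: payload=0x69=105, contrib = 105<<7 = 13440; acc -> 13479, shift -> 14

Answer: acc=39 shift=7
acc=13479 shift=14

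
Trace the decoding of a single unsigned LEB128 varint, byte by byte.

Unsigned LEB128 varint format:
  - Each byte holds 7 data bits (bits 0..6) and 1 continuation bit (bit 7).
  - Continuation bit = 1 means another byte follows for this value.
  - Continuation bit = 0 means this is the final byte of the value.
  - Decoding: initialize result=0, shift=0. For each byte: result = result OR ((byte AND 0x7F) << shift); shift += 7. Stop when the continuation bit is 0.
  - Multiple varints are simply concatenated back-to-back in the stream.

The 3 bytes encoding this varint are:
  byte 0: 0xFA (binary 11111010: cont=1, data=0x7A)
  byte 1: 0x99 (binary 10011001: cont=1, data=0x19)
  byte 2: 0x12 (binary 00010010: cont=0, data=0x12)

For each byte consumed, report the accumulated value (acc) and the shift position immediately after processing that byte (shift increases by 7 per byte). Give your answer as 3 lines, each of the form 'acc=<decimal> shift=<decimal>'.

byte 0=0xFA: payload=0x7A=122, contrib = 122<<0 = 122; acc -> 122, shift -> 7
byte 1=0x99: payload=0x19=25, contrib = 25<<7 = 3200; acc -> 3322, shift -> 14
byte 2=0x12: payload=0x12=18, contrib = 18<<14 = 294912; acc -> 298234, shift -> 21

Answer: acc=122 shift=7
acc=3322 shift=14
acc=298234 shift=21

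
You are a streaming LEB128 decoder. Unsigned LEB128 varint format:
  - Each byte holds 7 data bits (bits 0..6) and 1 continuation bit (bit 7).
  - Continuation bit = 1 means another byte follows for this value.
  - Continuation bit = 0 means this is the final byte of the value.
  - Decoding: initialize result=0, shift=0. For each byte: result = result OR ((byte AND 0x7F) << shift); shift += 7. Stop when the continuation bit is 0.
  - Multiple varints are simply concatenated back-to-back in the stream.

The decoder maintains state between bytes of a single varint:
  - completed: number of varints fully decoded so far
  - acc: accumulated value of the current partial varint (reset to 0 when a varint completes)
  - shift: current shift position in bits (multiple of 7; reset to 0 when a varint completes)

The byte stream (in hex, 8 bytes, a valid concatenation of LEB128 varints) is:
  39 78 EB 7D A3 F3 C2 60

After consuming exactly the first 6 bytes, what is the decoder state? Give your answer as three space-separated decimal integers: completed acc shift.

Answer: 3 14755 14

Derivation:
byte[0]=0x39 cont=0 payload=0x39: varint #1 complete (value=57); reset -> completed=1 acc=0 shift=0
byte[1]=0x78 cont=0 payload=0x78: varint #2 complete (value=120); reset -> completed=2 acc=0 shift=0
byte[2]=0xEB cont=1 payload=0x6B: acc |= 107<<0 -> completed=2 acc=107 shift=7
byte[3]=0x7D cont=0 payload=0x7D: varint #3 complete (value=16107); reset -> completed=3 acc=0 shift=0
byte[4]=0xA3 cont=1 payload=0x23: acc |= 35<<0 -> completed=3 acc=35 shift=7
byte[5]=0xF3 cont=1 payload=0x73: acc |= 115<<7 -> completed=3 acc=14755 shift=14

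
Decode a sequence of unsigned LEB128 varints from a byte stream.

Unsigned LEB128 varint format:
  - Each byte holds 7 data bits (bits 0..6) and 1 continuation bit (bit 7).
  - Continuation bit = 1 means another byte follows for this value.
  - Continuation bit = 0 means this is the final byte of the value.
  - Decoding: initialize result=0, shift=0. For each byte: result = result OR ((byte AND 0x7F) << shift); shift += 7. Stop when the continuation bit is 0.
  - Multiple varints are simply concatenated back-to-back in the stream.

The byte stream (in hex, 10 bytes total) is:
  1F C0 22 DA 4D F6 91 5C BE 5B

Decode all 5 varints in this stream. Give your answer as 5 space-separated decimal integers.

Answer: 31 4416 9946 1509622 11710

Derivation:
  byte[0]=0x1F cont=0 payload=0x1F=31: acc |= 31<<0 -> acc=31 shift=7 [end]
Varint 1: bytes[0:1] = 1F -> value 31 (1 byte(s))
  byte[1]=0xC0 cont=1 payload=0x40=64: acc |= 64<<0 -> acc=64 shift=7
  byte[2]=0x22 cont=0 payload=0x22=34: acc |= 34<<7 -> acc=4416 shift=14 [end]
Varint 2: bytes[1:3] = C0 22 -> value 4416 (2 byte(s))
  byte[3]=0xDA cont=1 payload=0x5A=90: acc |= 90<<0 -> acc=90 shift=7
  byte[4]=0x4D cont=0 payload=0x4D=77: acc |= 77<<7 -> acc=9946 shift=14 [end]
Varint 3: bytes[3:5] = DA 4D -> value 9946 (2 byte(s))
  byte[5]=0xF6 cont=1 payload=0x76=118: acc |= 118<<0 -> acc=118 shift=7
  byte[6]=0x91 cont=1 payload=0x11=17: acc |= 17<<7 -> acc=2294 shift=14
  byte[7]=0x5C cont=0 payload=0x5C=92: acc |= 92<<14 -> acc=1509622 shift=21 [end]
Varint 4: bytes[5:8] = F6 91 5C -> value 1509622 (3 byte(s))
  byte[8]=0xBE cont=1 payload=0x3E=62: acc |= 62<<0 -> acc=62 shift=7
  byte[9]=0x5B cont=0 payload=0x5B=91: acc |= 91<<7 -> acc=11710 shift=14 [end]
Varint 5: bytes[8:10] = BE 5B -> value 11710 (2 byte(s))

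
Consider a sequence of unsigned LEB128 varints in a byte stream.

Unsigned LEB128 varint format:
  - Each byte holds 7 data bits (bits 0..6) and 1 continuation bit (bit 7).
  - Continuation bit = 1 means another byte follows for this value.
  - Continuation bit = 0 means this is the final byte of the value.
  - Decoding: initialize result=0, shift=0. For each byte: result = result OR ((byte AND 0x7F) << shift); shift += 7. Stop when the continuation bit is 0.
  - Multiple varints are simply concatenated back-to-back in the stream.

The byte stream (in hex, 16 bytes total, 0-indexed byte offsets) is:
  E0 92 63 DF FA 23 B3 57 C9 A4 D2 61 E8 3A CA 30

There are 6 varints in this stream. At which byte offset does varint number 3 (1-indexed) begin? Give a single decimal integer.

Answer: 6

Derivation:
  byte[0]=0xE0 cont=1 payload=0x60=96: acc |= 96<<0 -> acc=96 shift=7
  byte[1]=0x92 cont=1 payload=0x12=18: acc |= 18<<7 -> acc=2400 shift=14
  byte[2]=0x63 cont=0 payload=0x63=99: acc |= 99<<14 -> acc=1624416 shift=21 [end]
Varint 1: bytes[0:3] = E0 92 63 -> value 1624416 (3 byte(s))
  byte[3]=0xDF cont=1 payload=0x5F=95: acc |= 95<<0 -> acc=95 shift=7
  byte[4]=0xFA cont=1 payload=0x7A=122: acc |= 122<<7 -> acc=15711 shift=14
  byte[5]=0x23 cont=0 payload=0x23=35: acc |= 35<<14 -> acc=589151 shift=21 [end]
Varint 2: bytes[3:6] = DF FA 23 -> value 589151 (3 byte(s))
  byte[6]=0xB3 cont=1 payload=0x33=51: acc |= 51<<0 -> acc=51 shift=7
  byte[7]=0x57 cont=0 payload=0x57=87: acc |= 87<<7 -> acc=11187 shift=14 [end]
Varint 3: bytes[6:8] = B3 57 -> value 11187 (2 byte(s))
  byte[8]=0xC9 cont=1 payload=0x49=73: acc |= 73<<0 -> acc=73 shift=7
  byte[9]=0xA4 cont=1 payload=0x24=36: acc |= 36<<7 -> acc=4681 shift=14
  byte[10]=0xD2 cont=1 payload=0x52=82: acc |= 82<<14 -> acc=1348169 shift=21
  byte[11]=0x61 cont=0 payload=0x61=97: acc |= 97<<21 -> acc=204771913 shift=28 [end]
Varint 4: bytes[8:12] = C9 A4 D2 61 -> value 204771913 (4 byte(s))
  byte[12]=0xE8 cont=1 payload=0x68=104: acc |= 104<<0 -> acc=104 shift=7
  byte[13]=0x3A cont=0 payload=0x3A=58: acc |= 58<<7 -> acc=7528 shift=14 [end]
Varint 5: bytes[12:14] = E8 3A -> value 7528 (2 byte(s))
  byte[14]=0xCA cont=1 payload=0x4A=74: acc |= 74<<0 -> acc=74 shift=7
  byte[15]=0x30 cont=0 payload=0x30=48: acc |= 48<<7 -> acc=6218 shift=14 [end]
Varint 6: bytes[14:16] = CA 30 -> value 6218 (2 byte(s))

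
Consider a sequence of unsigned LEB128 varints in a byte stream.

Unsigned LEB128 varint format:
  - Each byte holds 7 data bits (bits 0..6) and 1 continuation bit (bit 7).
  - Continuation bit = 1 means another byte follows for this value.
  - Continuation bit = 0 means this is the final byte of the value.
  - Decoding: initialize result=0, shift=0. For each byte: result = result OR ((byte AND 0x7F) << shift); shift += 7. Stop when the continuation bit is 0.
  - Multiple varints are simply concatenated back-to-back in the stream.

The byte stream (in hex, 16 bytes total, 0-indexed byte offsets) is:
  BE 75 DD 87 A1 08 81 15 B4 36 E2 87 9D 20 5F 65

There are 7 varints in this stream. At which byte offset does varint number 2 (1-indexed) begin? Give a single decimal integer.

Answer: 2

Derivation:
  byte[0]=0xBE cont=1 payload=0x3E=62: acc |= 62<<0 -> acc=62 shift=7
  byte[1]=0x75 cont=0 payload=0x75=117: acc |= 117<<7 -> acc=15038 shift=14 [end]
Varint 1: bytes[0:2] = BE 75 -> value 15038 (2 byte(s))
  byte[2]=0xDD cont=1 payload=0x5D=93: acc |= 93<<0 -> acc=93 shift=7
  byte[3]=0x87 cont=1 payload=0x07=7: acc |= 7<<7 -> acc=989 shift=14
  byte[4]=0xA1 cont=1 payload=0x21=33: acc |= 33<<14 -> acc=541661 shift=21
  byte[5]=0x08 cont=0 payload=0x08=8: acc |= 8<<21 -> acc=17318877 shift=28 [end]
Varint 2: bytes[2:6] = DD 87 A1 08 -> value 17318877 (4 byte(s))
  byte[6]=0x81 cont=1 payload=0x01=1: acc |= 1<<0 -> acc=1 shift=7
  byte[7]=0x15 cont=0 payload=0x15=21: acc |= 21<<7 -> acc=2689 shift=14 [end]
Varint 3: bytes[6:8] = 81 15 -> value 2689 (2 byte(s))
  byte[8]=0xB4 cont=1 payload=0x34=52: acc |= 52<<0 -> acc=52 shift=7
  byte[9]=0x36 cont=0 payload=0x36=54: acc |= 54<<7 -> acc=6964 shift=14 [end]
Varint 4: bytes[8:10] = B4 36 -> value 6964 (2 byte(s))
  byte[10]=0xE2 cont=1 payload=0x62=98: acc |= 98<<0 -> acc=98 shift=7
  byte[11]=0x87 cont=1 payload=0x07=7: acc |= 7<<7 -> acc=994 shift=14
  byte[12]=0x9D cont=1 payload=0x1D=29: acc |= 29<<14 -> acc=476130 shift=21
  byte[13]=0x20 cont=0 payload=0x20=32: acc |= 32<<21 -> acc=67584994 shift=28 [end]
Varint 5: bytes[10:14] = E2 87 9D 20 -> value 67584994 (4 byte(s))
  byte[14]=0x5F cont=0 payload=0x5F=95: acc |= 95<<0 -> acc=95 shift=7 [end]
Varint 6: bytes[14:15] = 5F -> value 95 (1 byte(s))
  byte[15]=0x65 cont=0 payload=0x65=101: acc |= 101<<0 -> acc=101 shift=7 [end]
Varint 7: bytes[15:16] = 65 -> value 101 (1 byte(s))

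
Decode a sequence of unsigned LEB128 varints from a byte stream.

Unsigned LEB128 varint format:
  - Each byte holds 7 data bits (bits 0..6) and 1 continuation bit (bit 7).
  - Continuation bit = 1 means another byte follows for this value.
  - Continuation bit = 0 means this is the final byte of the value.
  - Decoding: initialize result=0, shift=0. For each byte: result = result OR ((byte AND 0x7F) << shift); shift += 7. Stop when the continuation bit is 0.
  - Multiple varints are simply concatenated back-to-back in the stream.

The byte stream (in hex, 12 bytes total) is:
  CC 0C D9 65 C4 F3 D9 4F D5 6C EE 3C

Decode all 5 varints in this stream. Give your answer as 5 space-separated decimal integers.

Answer: 1612 13017 167147972 13909 7790

Derivation:
  byte[0]=0xCC cont=1 payload=0x4C=76: acc |= 76<<0 -> acc=76 shift=7
  byte[1]=0x0C cont=0 payload=0x0C=12: acc |= 12<<7 -> acc=1612 shift=14 [end]
Varint 1: bytes[0:2] = CC 0C -> value 1612 (2 byte(s))
  byte[2]=0xD9 cont=1 payload=0x59=89: acc |= 89<<0 -> acc=89 shift=7
  byte[3]=0x65 cont=0 payload=0x65=101: acc |= 101<<7 -> acc=13017 shift=14 [end]
Varint 2: bytes[2:4] = D9 65 -> value 13017 (2 byte(s))
  byte[4]=0xC4 cont=1 payload=0x44=68: acc |= 68<<0 -> acc=68 shift=7
  byte[5]=0xF3 cont=1 payload=0x73=115: acc |= 115<<7 -> acc=14788 shift=14
  byte[6]=0xD9 cont=1 payload=0x59=89: acc |= 89<<14 -> acc=1472964 shift=21
  byte[7]=0x4F cont=0 payload=0x4F=79: acc |= 79<<21 -> acc=167147972 shift=28 [end]
Varint 3: bytes[4:8] = C4 F3 D9 4F -> value 167147972 (4 byte(s))
  byte[8]=0xD5 cont=1 payload=0x55=85: acc |= 85<<0 -> acc=85 shift=7
  byte[9]=0x6C cont=0 payload=0x6C=108: acc |= 108<<7 -> acc=13909 shift=14 [end]
Varint 4: bytes[8:10] = D5 6C -> value 13909 (2 byte(s))
  byte[10]=0xEE cont=1 payload=0x6E=110: acc |= 110<<0 -> acc=110 shift=7
  byte[11]=0x3C cont=0 payload=0x3C=60: acc |= 60<<7 -> acc=7790 shift=14 [end]
Varint 5: bytes[10:12] = EE 3C -> value 7790 (2 byte(s))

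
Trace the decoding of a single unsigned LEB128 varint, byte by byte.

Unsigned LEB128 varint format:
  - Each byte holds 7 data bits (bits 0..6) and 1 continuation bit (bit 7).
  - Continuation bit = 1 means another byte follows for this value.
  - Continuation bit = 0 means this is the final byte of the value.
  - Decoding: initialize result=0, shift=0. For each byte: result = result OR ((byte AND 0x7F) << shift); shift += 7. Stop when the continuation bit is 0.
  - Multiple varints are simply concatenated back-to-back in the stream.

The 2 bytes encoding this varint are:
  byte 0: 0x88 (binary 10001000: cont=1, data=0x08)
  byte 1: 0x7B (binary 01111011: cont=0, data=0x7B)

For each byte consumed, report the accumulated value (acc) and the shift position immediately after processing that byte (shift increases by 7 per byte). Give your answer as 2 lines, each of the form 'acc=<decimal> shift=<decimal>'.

Answer: acc=8 shift=7
acc=15752 shift=14

Derivation:
byte 0=0x88: payload=0x08=8, contrib = 8<<0 = 8; acc -> 8, shift -> 7
byte 1=0x7B: payload=0x7B=123, contrib = 123<<7 = 15744; acc -> 15752, shift -> 14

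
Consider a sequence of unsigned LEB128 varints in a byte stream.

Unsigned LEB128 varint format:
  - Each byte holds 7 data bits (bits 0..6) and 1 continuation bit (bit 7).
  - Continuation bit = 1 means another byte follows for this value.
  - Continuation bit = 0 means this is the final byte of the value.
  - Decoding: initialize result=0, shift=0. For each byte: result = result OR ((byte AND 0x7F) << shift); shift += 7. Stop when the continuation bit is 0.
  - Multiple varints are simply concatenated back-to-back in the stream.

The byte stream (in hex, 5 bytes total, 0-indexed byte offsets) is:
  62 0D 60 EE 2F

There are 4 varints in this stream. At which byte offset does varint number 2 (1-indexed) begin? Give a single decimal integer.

Answer: 1

Derivation:
  byte[0]=0x62 cont=0 payload=0x62=98: acc |= 98<<0 -> acc=98 shift=7 [end]
Varint 1: bytes[0:1] = 62 -> value 98 (1 byte(s))
  byte[1]=0x0D cont=0 payload=0x0D=13: acc |= 13<<0 -> acc=13 shift=7 [end]
Varint 2: bytes[1:2] = 0D -> value 13 (1 byte(s))
  byte[2]=0x60 cont=0 payload=0x60=96: acc |= 96<<0 -> acc=96 shift=7 [end]
Varint 3: bytes[2:3] = 60 -> value 96 (1 byte(s))
  byte[3]=0xEE cont=1 payload=0x6E=110: acc |= 110<<0 -> acc=110 shift=7
  byte[4]=0x2F cont=0 payload=0x2F=47: acc |= 47<<7 -> acc=6126 shift=14 [end]
Varint 4: bytes[3:5] = EE 2F -> value 6126 (2 byte(s))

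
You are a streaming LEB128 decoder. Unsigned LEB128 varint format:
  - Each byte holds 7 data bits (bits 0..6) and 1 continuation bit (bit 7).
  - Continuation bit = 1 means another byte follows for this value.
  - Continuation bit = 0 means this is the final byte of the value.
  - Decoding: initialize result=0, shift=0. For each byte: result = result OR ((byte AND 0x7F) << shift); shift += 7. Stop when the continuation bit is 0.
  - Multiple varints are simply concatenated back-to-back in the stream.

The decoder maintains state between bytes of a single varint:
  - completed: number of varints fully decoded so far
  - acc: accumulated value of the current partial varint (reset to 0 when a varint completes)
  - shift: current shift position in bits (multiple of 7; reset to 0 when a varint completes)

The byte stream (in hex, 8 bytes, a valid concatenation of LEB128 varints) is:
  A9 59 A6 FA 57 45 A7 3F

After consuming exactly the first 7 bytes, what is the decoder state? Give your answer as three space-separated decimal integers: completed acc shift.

byte[0]=0xA9 cont=1 payload=0x29: acc |= 41<<0 -> completed=0 acc=41 shift=7
byte[1]=0x59 cont=0 payload=0x59: varint #1 complete (value=11433); reset -> completed=1 acc=0 shift=0
byte[2]=0xA6 cont=1 payload=0x26: acc |= 38<<0 -> completed=1 acc=38 shift=7
byte[3]=0xFA cont=1 payload=0x7A: acc |= 122<<7 -> completed=1 acc=15654 shift=14
byte[4]=0x57 cont=0 payload=0x57: varint #2 complete (value=1441062); reset -> completed=2 acc=0 shift=0
byte[5]=0x45 cont=0 payload=0x45: varint #3 complete (value=69); reset -> completed=3 acc=0 shift=0
byte[6]=0xA7 cont=1 payload=0x27: acc |= 39<<0 -> completed=3 acc=39 shift=7

Answer: 3 39 7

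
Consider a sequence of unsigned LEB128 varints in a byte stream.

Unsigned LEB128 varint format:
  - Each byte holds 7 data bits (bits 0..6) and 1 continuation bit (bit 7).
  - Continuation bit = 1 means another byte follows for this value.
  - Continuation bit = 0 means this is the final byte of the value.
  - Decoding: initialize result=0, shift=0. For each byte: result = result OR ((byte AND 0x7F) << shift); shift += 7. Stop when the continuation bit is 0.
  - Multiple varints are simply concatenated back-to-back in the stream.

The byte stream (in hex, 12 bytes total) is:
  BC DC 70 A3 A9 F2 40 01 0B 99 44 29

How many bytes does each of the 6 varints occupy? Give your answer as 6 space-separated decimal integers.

  byte[0]=0xBC cont=1 payload=0x3C=60: acc |= 60<<0 -> acc=60 shift=7
  byte[1]=0xDC cont=1 payload=0x5C=92: acc |= 92<<7 -> acc=11836 shift=14
  byte[2]=0x70 cont=0 payload=0x70=112: acc |= 112<<14 -> acc=1846844 shift=21 [end]
Varint 1: bytes[0:3] = BC DC 70 -> value 1846844 (3 byte(s))
  byte[3]=0xA3 cont=1 payload=0x23=35: acc |= 35<<0 -> acc=35 shift=7
  byte[4]=0xA9 cont=1 payload=0x29=41: acc |= 41<<7 -> acc=5283 shift=14
  byte[5]=0xF2 cont=1 payload=0x72=114: acc |= 114<<14 -> acc=1873059 shift=21
  byte[6]=0x40 cont=0 payload=0x40=64: acc |= 64<<21 -> acc=136090787 shift=28 [end]
Varint 2: bytes[3:7] = A3 A9 F2 40 -> value 136090787 (4 byte(s))
  byte[7]=0x01 cont=0 payload=0x01=1: acc |= 1<<0 -> acc=1 shift=7 [end]
Varint 3: bytes[7:8] = 01 -> value 1 (1 byte(s))
  byte[8]=0x0B cont=0 payload=0x0B=11: acc |= 11<<0 -> acc=11 shift=7 [end]
Varint 4: bytes[8:9] = 0B -> value 11 (1 byte(s))
  byte[9]=0x99 cont=1 payload=0x19=25: acc |= 25<<0 -> acc=25 shift=7
  byte[10]=0x44 cont=0 payload=0x44=68: acc |= 68<<7 -> acc=8729 shift=14 [end]
Varint 5: bytes[9:11] = 99 44 -> value 8729 (2 byte(s))
  byte[11]=0x29 cont=0 payload=0x29=41: acc |= 41<<0 -> acc=41 shift=7 [end]
Varint 6: bytes[11:12] = 29 -> value 41 (1 byte(s))

Answer: 3 4 1 1 2 1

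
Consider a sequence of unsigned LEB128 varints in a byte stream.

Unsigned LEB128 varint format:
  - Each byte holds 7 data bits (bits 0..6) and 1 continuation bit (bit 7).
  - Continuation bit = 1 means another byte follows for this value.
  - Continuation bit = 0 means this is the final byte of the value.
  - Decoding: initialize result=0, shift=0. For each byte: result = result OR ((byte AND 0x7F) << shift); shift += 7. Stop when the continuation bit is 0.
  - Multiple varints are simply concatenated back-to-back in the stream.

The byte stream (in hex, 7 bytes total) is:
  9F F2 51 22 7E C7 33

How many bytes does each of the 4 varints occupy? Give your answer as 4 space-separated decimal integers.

Answer: 3 1 1 2

Derivation:
  byte[0]=0x9F cont=1 payload=0x1F=31: acc |= 31<<0 -> acc=31 shift=7
  byte[1]=0xF2 cont=1 payload=0x72=114: acc |= 114<<7 -> acc=14623 shift=14
  byte[2]=0x51 cont=0 payload=0x51=81: acc |= 81<<14 -> acc=1341727 shift=21 [end]
Varint 1: bytes[0:3] = 9F F2 51 -> value 1341727 (3 byte(s))
  byte[3]=0x22 cont=0 payload=0x22=34: acc |= 34<<0 -> acc=34 shift=7 [end]
Varint 2: bytes[3:4] = 22 -> value 34 (1 byte(s))
  byte[4]=0x7E cont=0 payload=0x7E=126: acc |= 126<<0 -> acc=126 shift=7 [end]
Varint 3: bytes[4:5] = 7E -> value 126 (1 byte(s))
  byte[5]=0xC7 cont=1 payload=0x47=71: acc |= 71<<0 -> acc=71 shift=7
  byte[6]=0x33 cont=0 payload=0x33=51: acc |= 51<<7 -> acc=6599 shift=14 [end]
Varint 4: bytes[5:7] = C7 33 -> value 6599 (2 byte(s))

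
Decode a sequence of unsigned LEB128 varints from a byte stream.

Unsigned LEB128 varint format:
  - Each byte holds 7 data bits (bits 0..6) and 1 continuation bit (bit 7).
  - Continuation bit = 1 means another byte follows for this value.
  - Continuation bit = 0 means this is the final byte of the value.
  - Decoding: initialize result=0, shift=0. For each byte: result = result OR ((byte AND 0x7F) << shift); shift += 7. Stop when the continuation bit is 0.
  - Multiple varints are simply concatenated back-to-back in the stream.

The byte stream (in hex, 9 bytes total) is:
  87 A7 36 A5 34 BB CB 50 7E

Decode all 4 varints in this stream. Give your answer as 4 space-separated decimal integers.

Answer: 889735 6693 1320379 126

Derivation:
  byte[0]=0x87 cont=1 payload=0x07=7: acc |= 7<<0 -> acc=7 shift=7
  byte[1]=0xA7 cont=1 payload=0x27=39: acc |= 39<<7 -> acc=4999 shift=14
  byte[2]=0x36 cont=0 payload=0x36=54: acc |= 54<<14 -> acc=889735 shift=21 [end]
Varint 1: bytes[0:3] = 87 A7 36 -> value 889735 (3 byte(s))
  byte[3]=0xA5 cont=1 payload=0x25=37: acc |= 37<<0 -> acc=37 shift=7
  byte[4]=0x34 cont=0 payload=0x34=52: acc |= 52<<7 -> acc=6693 shift=14 [end]
Varint 2: bytes[3:5] = A5 34 -> value 6693 (2 byte(s))
  byte[5]=0xBB cont=1 payload=0x3B=59: acc |= 59<<0 -> acc=59 shift=7
  byte[6]=0xCB cont=1 payload=0x4B=75: acc |= 75<<7 -> acc=9659 shift=14
  byte[7]=0x50 cont=0 payload=0x50=80: acc |= 80<<14 -> acc=1320379 shift=21 [end]
Varint 3: bytes[5:8] = BB CB 50 -> value 1320379 (3 byte(s))
  byte[8]=0x7E cont=0 payload=0x7E=126: acc |= 126<<0 -> acc=126 shift=7 [end]
Varint 4: bytes[8:9] = 7E -> value 126 (1 byte(s))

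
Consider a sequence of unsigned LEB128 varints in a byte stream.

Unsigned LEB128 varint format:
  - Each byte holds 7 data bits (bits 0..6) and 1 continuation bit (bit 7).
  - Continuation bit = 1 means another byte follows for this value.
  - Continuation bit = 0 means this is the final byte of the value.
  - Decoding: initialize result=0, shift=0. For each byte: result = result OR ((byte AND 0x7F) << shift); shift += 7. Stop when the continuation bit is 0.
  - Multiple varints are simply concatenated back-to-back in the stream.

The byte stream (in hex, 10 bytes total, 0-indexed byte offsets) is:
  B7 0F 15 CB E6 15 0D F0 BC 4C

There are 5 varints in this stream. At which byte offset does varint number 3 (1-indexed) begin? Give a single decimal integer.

Answer: 3

Derivation:
  byte[0]=0xB7 cont=1 payload=0x37=55: acc |= 55<<0 -> acc=55 shift=7
  byte[1]=0x0F cont=0 payload=0x0F=15: acc |= 15<<7 -> acc=1975 shift=14 [end]
Varint 1: bytes[0:2] = B7 0F -> value 1975 (2 byte(s))
  byte[2]=0x15 cont=0 payload=0x15=21: acc |= 21<<0 -> acc=21 shift=7 [end]
Varint 2: bytes[2:3] = 15 -> value 21 (1 byte(s))
  byte[3]=0xCB cont=1 payload=0x4B=75: acc |= 75<<0 -> acc=75 shift=7
  byte[4]=0xE6 cont=1 payload=0x66=102: acc |= 102<<7 -> acc=13131 shift=14
  byte[5]=0x15 cont=0 payload=0x15=21: acc |= 21<<14 -> acc=357195 shift=21 [end]
Varint 3: bytes[3:6] = CB E6 15 -> value 357195 (3 byte(s))
  byte[6]=0x0D cont=0 payload=0x0D=13: acc |= 13<<0 -> acc=13 shift=7 [end]
Varint 4: bytes[6:7] = 0D -> value 13 (1 byte(s))
  byte[7]=0xF0 cont=1 payload=0x70=112: acc |= 112<<0 -> acc=112 shift=7
  byte[8]=0xBC cont=1 payload=0x3C=60: acc |= 60<<7 -> acc=7792 shift=14
  byte[9]=0x4C cont=0 payload=0x4C=76: acc |= 76<<14 -> acc=1252976 shift=21 [end]
Varint 5: bytes[7:10] = F0 BC 4C -> value 1252976 (3 byte(s))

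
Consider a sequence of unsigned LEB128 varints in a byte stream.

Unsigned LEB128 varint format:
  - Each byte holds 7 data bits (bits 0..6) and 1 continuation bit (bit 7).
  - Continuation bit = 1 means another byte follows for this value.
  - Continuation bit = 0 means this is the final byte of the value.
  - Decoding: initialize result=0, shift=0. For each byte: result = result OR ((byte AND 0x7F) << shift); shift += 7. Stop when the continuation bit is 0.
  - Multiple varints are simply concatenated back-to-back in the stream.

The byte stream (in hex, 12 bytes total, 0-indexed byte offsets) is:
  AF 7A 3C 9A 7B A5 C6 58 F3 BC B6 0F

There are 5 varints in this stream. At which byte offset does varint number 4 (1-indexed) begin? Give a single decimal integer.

  byte[0]=0xAF cont=1 payload=0x2F=47: acc |= 47<<0 -> acc=47 shift=7
  byte[1]=0x7A cont=0 payload=0x7A=122: acc |= 122<<7 -> acc=15663 shift=14 [end]
Varint 1: bytes[0:2] = AF 7A -> value 15663 (2 byte(s))
  byte[2]=0x3C cont=0 payload=0x3C=60: acc |= 60<<0 -> acc=60 shift=7 [end]
Varint 2: bytes[2:3] = 3C -> value 60 (1 byte(s))
  byte[3]=0x9A cont=1 payload=0x1A=26: acc |= 26<<0 -> acc=26 shift=7
  byte[4]=0x7B cont=0 payload=0x7B=123: acc |= 123<<7 -> acc=15770 shift=14 [end]
Varint 3: bytes[3:5] = 9A 7B -> value 15770 (2 byte(s))
  byte[5]=0xA5 cont=1 payload=0x25=37: acc |= 37<<0 -> acc=37 shift=7
  byte[6]=0xC6 cont=1 payload=0x46=70: acc |= 70<<7 -> acc=8997 shift=14
  byte[7]=0x58 cont=0 payload=0x58=88: acc |= 88<<14 -> acc=1450789 shift=21 [end]
Varint 4: bytes[5:8] = A5 C6 58 -> value 1450789 (3 byte(s))
  byte[8]=0xF3 cont=1 payload=0x73=115: acc |= 115<<0 -> acc=115 shift=7
  byte[9]=0xBC cont=1 payload=0x3C=60: acc |= 60<<7 -> acc=7795 shift=14
  byte[10]=0xB6 cont=1 payload=0x36=54: acc |= 54<<14 -> acc=892531 shift=21
  byte[11]=0x0F cont=0 payload=0x0F=15: acc |= 15<<21 -> acc=32349811 shift=28 [end]
Varint 5: bytes[8:12] = F3 BC B6 0F -> value 32349811 (4 byte(s))

Answer: 5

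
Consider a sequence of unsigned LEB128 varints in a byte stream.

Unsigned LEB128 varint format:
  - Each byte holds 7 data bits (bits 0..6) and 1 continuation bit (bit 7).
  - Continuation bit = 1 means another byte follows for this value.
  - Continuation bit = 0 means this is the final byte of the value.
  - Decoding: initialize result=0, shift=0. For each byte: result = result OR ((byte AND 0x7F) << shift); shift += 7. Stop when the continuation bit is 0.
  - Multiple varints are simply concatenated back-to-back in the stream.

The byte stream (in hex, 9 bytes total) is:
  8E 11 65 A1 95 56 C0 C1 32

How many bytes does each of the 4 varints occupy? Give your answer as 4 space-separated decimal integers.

Answer: 2 1 3 3

Derivation:
  byte[0]=0x8E cont=1 payload=0x0E=14: acc |= 14<<0 -> acc=14 shift=7
  byte[1]=0x11 cont=0 payload=0x11=17: acc |= 17<<7 -> acc=2190 shift=14 [end]
Varint 1: bytes[0:2] = 8E 11 -> value 2190 (2 byte(s))
  byte[2]=0x65 cont=0 payload=0x65=101: acc |= 101<<0 -> acc=101 shift=7 [end]
Varint 2: bytes[2:3] = 65 -> value 101 (1 byte(s))
  byte[3]=0xA1 cont=1 payload=0x21=33: acc |= 33<<0 -> acc=33 shift=7
  byte[4]=0x95 cont=1 payload=0x15=21: acc |= 21<<7 -> acc=2721 shift=14
  byte[5]=0x56 cont=0 payload=0x56=86: acc |= 86<<14 -> acc=1411745 shift=21 [end]
Varint 3: bytes[3:6] = A1 95 56 -> value 1411745 (3 byte(s))
  byte[6]=0xC0 cont=1 payload=0x40=64: acc |= 64<<0 -> acc=64 shift=7
  byte[7]=0xC1 cont=1 payload=0x41=65: acc |= 65<<7 -> acc=8384 shift=14
  byte[8]=0x32 cont=0 payload=0x32=50: acc |= 50<<14 -> acc=827584 shift=21 [end]
Varint 4: bytes[6:9] = C0 C1 32 -> value 827584 (3 byte(s))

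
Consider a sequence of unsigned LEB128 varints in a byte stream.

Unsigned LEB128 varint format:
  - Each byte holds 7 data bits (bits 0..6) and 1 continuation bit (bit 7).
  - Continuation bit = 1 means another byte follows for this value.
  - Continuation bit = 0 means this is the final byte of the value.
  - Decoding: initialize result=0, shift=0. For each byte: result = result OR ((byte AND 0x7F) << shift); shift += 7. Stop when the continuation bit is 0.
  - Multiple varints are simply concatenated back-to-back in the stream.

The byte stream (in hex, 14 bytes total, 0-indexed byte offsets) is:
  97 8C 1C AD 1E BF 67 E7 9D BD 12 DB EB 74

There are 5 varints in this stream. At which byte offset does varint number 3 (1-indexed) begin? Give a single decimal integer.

Answer: 5

Derivation:
  byte[0]=0x97 cont=1 payload=0x17=23: acc |= 23<<0 -> acc=23 shift=7
  byte[1]=0x8C cont=1 payload=0x0C=12: acc |= 12<<7 -> acc=1559 shift=14
  byte[2]=0x1C cont=0 payload=0x1C=28: acc |= 28<<14 -> acc=460311 shift=21 [end]
Varint 1: bytes[0:3] = 97 8C 1C -> value 460311 (3 byte(s))
  byte[3]=0xAD cont=1 payload=0x2D=45: acc |= 45<<0 -> acc=45 shift=7
  byte[4]=0x1E cont=0 payload=0x1E=30: acc |= 30<<7 -> acc=3885 shift=14 [end]
Varint 2: bytes[3:5] = AD 1E -> value 3885 (2 byte(s))
  byte[5]=0xBF cont=1 payload=0x3F=63: acc |= 63<<0 -> acc=63 shift=7
  byte[6]=0x67 cont=0 payload=0x67=103: acc |= 103<<7 -> acc=13247 shift=14 [end]
Varint 3: bytes[5:7] = BF 67 -> value 13247 (2 byte(s))
  byte[7]=0xE7 cont=1 payload=0x67=103: acc |= 103<<0 -> acc=103 shift=7
  byte[8]=0x9D cont=1 payload=0x1D=29: acc |= 29<<7 -> acc=3815 shift=14
  byte[9]=0xBD cont=1 payload=0x3D=61: acc |= 61<<14 -> acc=1003239 shift=21
  byte[10]=0x12 cont=0 payload=0x12=18: acc |= 18<<21 -> acc=38751975 shift=28 [end]
Varint 4: bytes[7:11] = E7 9D BD 12 -> value 38751975 (4 byte(s))
  byte[11]=0xDB cont=1 payload=0x5B=91: acc |= 91<<0 -> acc=91 shift=7
  byte[12]=0xEB cont=1 payload=0x6B=107: acc |= 107<<7 -> acc=13787 shift=14
  byte[13]=0x74 cont=0 payload=0x74=116: acc |= 116<<14 -> acc=1914331 shift=21 [end]
Varint 5: bytes[11:14] = DB EB 74 -> value 1914331 (3 byte(s))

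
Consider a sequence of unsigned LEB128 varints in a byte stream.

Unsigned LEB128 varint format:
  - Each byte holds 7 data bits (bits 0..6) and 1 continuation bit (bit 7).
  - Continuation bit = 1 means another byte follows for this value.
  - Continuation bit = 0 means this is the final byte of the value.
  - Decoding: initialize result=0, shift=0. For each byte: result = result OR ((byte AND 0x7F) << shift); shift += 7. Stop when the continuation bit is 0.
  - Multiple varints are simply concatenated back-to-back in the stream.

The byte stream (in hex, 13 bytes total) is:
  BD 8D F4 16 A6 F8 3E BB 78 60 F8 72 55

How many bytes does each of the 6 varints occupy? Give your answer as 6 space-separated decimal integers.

Answer: 4 3 2 1 2 1

Derivation:
  byte[0]=0xBD cont=1 payload=0x3D=61: acc |= 61<<0 -> acc=61 shift=7
  byte[1]=0x8D cont=1 payload=0x0D=13: acc |= 13<<7 -> acc=1725 shift=14
  byte[2]=0xF4 cont=1 payload=0x74=116: acc |= 116<<14 -> acc=1902269 shift=21
  byte[3]=0x16 cont=0 payload=0x16=22: acc |= 22<<21 -> acc=48039613 shift=28 [end]
Varint 1: bytes[0:4] = BD 8D F4 16 -> value 48039613 (4 byte(s))
  byte[4]=0xA6 cont=1 payload=0x26=38: acc |= 38<<0 -> acc=38 shift=7
  byte[5]=0xF8 cont=1 payload=0x78=120: acc |= 120<<7 -> acc=15398 shift=14
  byte[6]=0x3E cont=0 payload=0x3E=62: acc |= 62<<14 -> acc=1031206 shift=21 [end]
Varint 2: bytes[4:7] = A6 F8 3E -> value 1031206 (3 byte(s))
  byte[7]=0xBB cont=1 payload=0x3B=59: acc |= 59<<0 -> acc=59 shift=7
  byte[8]=0x78 cont=0 payload=0x78=120: acc |= 120<<7 -> acc=15419 shift=14 [end]
Varint 3: bytes[7:9] = BB 78 -> value 15419 (2 byte(s))
  byte[9]=0x60 cont=0 payload=0x60=96: acc |= 96<<0 -> acc=96 shift=7 [end]
Varint 4: bytes[9:10] = 60 -> value 96 (1 byte(s))
  byte[10]=0xF8 cont=1 payload=0x78=120: acc |= 120<<0 -> acc=120 shift=7
  byte[11]=0x72 cont=0 payload=0x72=114: acc |= 114<<7 -> acc=14712 shift=14 [end]
Varint 5: bytes[10:12] = F8 72 -> value 14712 (2 byte(s))
  byte[12]=0x55 cont=0 payload=0x55=85: acc |= 85<<0 -> acc=85 shift=7 [end]
Varint 6: bytes[12:13] = 55 -> value 85 (1 byte(s))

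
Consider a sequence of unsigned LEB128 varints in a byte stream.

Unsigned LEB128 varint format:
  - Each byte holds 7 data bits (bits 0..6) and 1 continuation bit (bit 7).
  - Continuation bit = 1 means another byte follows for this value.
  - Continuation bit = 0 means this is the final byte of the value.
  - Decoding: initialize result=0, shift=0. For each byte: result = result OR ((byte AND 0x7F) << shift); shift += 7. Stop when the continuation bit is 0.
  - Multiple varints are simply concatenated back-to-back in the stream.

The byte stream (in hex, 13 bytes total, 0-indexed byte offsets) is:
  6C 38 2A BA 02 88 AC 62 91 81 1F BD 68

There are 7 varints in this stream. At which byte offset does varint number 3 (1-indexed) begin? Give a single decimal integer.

  byte[0]=0x6C cont=0 payload=0x6C=108: acc |= 108<<0 -> acc=108 shift=7 [end]
Varint 1: bytes[0:1] = 6C -> value 108 (1 byte(s))
  byte[1]=0x38 cont=0 payload=0x38=56: acc |= 56<<0 -> acc=56 shift=7 [end]
Varint 2: bytes[1:2] = 38 -> value 56 (1 byte(s))
  byte[2]=0x2A cont=0 payload=0x2A=42: acc |= 42<<0 -> acc=42 shift=7 [end]
Varint 3: bytes[2:3] = 2A -> value 42 (1 byte(s))
  byte[3]=0xBA cont=1 payload=0x3A=58: acc |= 58<<0 -> acc=58 shift=7
  byte[4]=0x02 cont=0 payload=0x02=2: acc |= 2<<7 -> acc=314 shift=14 [end]
Varint 4: bytes[3:5] = BA 02 -> value 314 (2 byte(s))
  byte[5]=0x88 cont=1 payload=0x08=8: acc |= 8<<0 -> acc=8 shift=7
  byte[6]=0xAC cont=1 payload=0x2C=44: acc |= 44<<7 -> acc=5640 shift=14
  byte[7]=0x62 cont=0 payload=0x62=98: acc |= 98<<14 -> acc=1611272 shift=21 [end]
Varint 5: bytes[5:8] = 88 AC 62 -> value 1611272 (3 byte(s))
  byte[8]=0x91 cont=1 payload=0x11=17: acc |= 17<<0 -> acc=17 shift=7
  byte[9]=0x81 cont=1 payload=0x01=1: acc |= 1<<7 -> acc=145 shift=14
  byte[10]=0x1F cont=0 payload=0x1F=31: acc |= 31<<14 -> acc=508049 shift=21 [end]
Varint 6: bytes[8:11] = 91 81 1F -> value 508049 (3 byte(s))
  byte[11]=0xBD cont=1 payload=0x3D=61: acc |= 61<<0 -> acc=61 shift=7
  byte[12]=0x68 cont=0 payload=0x68=104: acc |= 104<<7 -> acc=13373 shift=14 [end]
Varint 7: bytes[11:13] = BD 68 -> value 13373 (2 byte(s))

Answer: 2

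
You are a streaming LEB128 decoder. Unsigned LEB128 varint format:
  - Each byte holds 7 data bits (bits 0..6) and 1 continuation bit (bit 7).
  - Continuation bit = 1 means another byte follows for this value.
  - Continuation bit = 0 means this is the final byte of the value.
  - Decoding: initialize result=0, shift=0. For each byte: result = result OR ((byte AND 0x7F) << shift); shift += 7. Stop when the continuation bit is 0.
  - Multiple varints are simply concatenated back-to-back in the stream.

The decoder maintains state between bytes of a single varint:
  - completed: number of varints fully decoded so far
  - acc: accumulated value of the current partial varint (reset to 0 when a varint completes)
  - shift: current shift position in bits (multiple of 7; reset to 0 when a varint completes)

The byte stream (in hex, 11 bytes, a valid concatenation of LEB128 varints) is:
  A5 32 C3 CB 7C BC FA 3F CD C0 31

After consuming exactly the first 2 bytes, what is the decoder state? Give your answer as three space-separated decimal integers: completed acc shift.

byte[0]=0xA5 cont=1 payload=0x25: acc |= 37<<0 -> completed=0 acc=37 shift=7
byte[1]=0x32 cont=0 payload=0x32: varint #1 complete (value=6437); reset -> completed=1 acc=0 shift=0

Answer: 1 0 0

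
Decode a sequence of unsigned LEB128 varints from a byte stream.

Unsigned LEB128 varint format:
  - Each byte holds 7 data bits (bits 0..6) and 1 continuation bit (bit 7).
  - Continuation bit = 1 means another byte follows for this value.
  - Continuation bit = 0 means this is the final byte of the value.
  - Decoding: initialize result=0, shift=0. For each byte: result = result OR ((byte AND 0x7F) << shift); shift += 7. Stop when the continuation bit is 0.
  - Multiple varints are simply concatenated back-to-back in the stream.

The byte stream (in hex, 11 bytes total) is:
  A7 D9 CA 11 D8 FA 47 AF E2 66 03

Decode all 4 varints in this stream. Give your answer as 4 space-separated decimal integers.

  byte[0]=0xA7 cont=1 payload=0x27=39: acc |= 39<<0 -> acc=39 shift=7
  byte[1]=0xD9 cont=1 payload=0x59=89: acc |= 89<<7 -> acc=11431 shift=14
  byte[2]=0xCA cont=1 payload=0x4A=74: acc |= 74<<14 -> acc=1223847 shift=21
  byte[3]=0x11 cont=0 payload=0x11=17: acc |= 17<<21 -> acc=36875431 shift=28 [end]
Varint 1: bytes[0:4] = A7 D9 CA 11 -> value 36875431 (4 byte(s))
  byte[4]=0xD8 cont=1 payload=0x58=88: acc |= 88<<0 -> acc=88 shift=7
  byte[5]=0xFA cont=1 payload=0x7A=122: acc |= 122<<7 -> acc=15704 shift=14
  byte[6]=0x47 cont=0 payload=0x47=71: acc |= 71<<14 -> acc=1178968 shift=21 [end]
Varint 2: bytes[4:7] = D8 FA 47 -> value 1178968 (3 byte(s))
  byte[7]=0xAF cont=1 payload=0x2F=47: acc |= 47<<0 -> acc=47 shift=7
  byte[8]=0xE2 cont=1 payload=0x62=98: acc |= 98<<7 -> acc=12591 shift=14
  byte[9]=0x66 cont=0 payload=0x66=102: acc |= 102<<14 -> acc=1683759 shift=21 [end]
Varint 3: bytes[7:10] = AF E2 66 -> value 1683759 (3 byte(s))
  byte[10]=0x03 cont=0 payload=0x03=3: acc |= 3<<0 -> acc=3 shift=7 [end]
Varint 4: bytes[10:11] = 03 -> value 3 (1 byte(s))

Answer: 36875431 1178968 1683759 3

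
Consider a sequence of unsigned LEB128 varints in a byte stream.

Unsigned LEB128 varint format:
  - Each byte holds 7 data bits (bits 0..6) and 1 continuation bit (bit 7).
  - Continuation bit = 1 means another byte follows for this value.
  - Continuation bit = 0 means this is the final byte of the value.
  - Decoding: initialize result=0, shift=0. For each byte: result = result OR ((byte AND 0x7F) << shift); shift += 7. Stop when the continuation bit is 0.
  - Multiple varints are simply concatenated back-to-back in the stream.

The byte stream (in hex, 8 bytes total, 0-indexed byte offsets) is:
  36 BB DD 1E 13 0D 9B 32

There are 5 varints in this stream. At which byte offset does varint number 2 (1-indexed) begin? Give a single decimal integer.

  byte[0]=0x36 cont=0 payload=0x36=54: acc |= 54<<0 -> acc=54 shift=7 [end]
Varint 1: bytes[0:1] = 36 -> value 54 (1 byte(s))
  byte[1]=0xBB cont=1 payload=0x3B=59: acc |= 59<<0 -> acc=59 shift=7
  byte[2]=0xDD cont=1 payload=0x5D=93: acc |= 93<<7 -> acc=11963 shift=14
  byte[3]=0x1E cont=0 payload=0x1E=30: acc |= 30<<14 -> acc=503483 shift=21 [end]
Varint 2: bytes[1:4] = BB DD 1E -> value 503483 (3 byte(s))
  byte[4]=0x13 cont=0 payload=0x13=19: acc |= 19<<0 -> acc=19 shift=7 [end]
Varint 3: bytes[4:5] = 13 -> value 19 (1 byte(s))
  byte[5]=0x0D cont=0 payload=0x0D=13: acc |= 13<<0 -> acc=13 shift=7 [end]
Varint 4: bytes[5:6] = 0D -> value 13 (1 byte(s))
  byte[6]=0x9B cont=1 payload=0x1B=27: acc |= 27<<0 -> acc=27 shift=7
  byte[7]=0x32 cont=0 payload=0x32=50: acc |= 50<<7 -> acc=6427 shift=14 [end]
Varint 5: bytes[6:8] = 9B 32 -> value 6427 (2 byte(s))

Answer: 1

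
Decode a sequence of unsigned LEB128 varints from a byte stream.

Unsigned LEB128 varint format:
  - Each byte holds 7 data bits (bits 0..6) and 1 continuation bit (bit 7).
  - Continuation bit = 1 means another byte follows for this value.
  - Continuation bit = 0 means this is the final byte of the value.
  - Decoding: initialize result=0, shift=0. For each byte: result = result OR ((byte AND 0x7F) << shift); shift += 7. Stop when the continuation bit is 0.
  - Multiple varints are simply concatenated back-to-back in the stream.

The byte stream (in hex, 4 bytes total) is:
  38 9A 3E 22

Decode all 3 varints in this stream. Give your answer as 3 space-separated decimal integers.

  byte[0]=0x38 cont=0 payload=0x38=56: acc |= 56<<0 -> acc=56 shift=7 [end]
Varint 1: bytes[0:1] = 38 -> value 56 (1 byte(s))
  byte[1]=0x9A cont=1 payload=0x1A=26: acc |= 26<<0 -> acc=26 shift=7
  byte[2]=0x3E cont=0 payload=0x3E=62: acc |= 62<<7 -> acc=7962 shift=14 [end]
Varint 2: bytes[1:3] = 9A 3E -> value 7962 (2 byte(s))
  byte[3]=0x22 cont=0 payload=0x22=34: acc |= 34<<0 -> acc=34 shift=7 [end]
Varint 3: bytes[3:4] = 22 -> value 34 (1 byte(s))

Answer: 56 7962 34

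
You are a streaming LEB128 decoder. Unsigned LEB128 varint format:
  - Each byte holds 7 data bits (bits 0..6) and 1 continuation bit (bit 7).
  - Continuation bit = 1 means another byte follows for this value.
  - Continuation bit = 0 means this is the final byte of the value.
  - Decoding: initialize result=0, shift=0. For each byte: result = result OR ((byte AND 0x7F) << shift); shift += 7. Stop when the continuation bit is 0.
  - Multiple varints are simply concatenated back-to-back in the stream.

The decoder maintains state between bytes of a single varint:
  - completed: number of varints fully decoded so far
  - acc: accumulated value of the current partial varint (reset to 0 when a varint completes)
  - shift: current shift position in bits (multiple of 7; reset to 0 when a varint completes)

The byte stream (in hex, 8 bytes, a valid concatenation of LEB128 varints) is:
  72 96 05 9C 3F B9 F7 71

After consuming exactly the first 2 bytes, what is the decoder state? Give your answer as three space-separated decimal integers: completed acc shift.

byte[0]=0x72 cont=0 payload=0x72: varint #1 complete (value=114); reset -> completed=1 acc=0 shift=0
byte[1]=0x96 cont=1 payload=0x16: acc |= 22<<0 -> completed=1 acc=22 shift=7

Answer: 1 22 7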